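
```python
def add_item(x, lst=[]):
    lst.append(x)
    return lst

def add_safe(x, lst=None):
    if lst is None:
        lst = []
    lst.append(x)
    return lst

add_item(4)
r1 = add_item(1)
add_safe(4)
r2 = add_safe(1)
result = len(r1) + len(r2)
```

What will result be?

Step 1: add_item shares mutable default: after 2 calls, lst = [4, 1], len = 2.
Step 2: add_safe creates fresh list each time: r2 = [1], len = 1.
Step 3: result = 2 + 1 = 3

The answer is 3.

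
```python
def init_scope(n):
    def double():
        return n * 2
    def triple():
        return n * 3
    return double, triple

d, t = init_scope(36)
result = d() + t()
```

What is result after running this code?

Step 1: Both closures capture the same n = 36.
Step 2: d() = 36 * 2 = 72, t() = 36 * 3 = 108.
Step 3: result = 72 + 108 = 180

The answer is 180.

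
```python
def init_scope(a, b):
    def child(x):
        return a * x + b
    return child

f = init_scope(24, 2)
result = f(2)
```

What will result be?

Step 1: init_scope(24, 2) captures a = 24, b = 2.
Step 2: f(2) computes 24 * 2 + 2 = 50.
Step 3: result = 50

The answer is 50.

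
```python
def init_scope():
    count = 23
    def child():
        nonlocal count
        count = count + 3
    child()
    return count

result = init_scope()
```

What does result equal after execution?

Step 1: init_scope() sets count = 23.
Step 2: child() uses nonlocal to modify count in init_scope's scope: count = 23 + 3 = 26.
Step 3: init_scope() returns the modified count = 26

The answer is 26.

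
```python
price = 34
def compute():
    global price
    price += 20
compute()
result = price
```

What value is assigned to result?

Step 1: price = 34 globally.
Step 2: compute() modifies global price: price += 20 = 54.
Step 3: result = 54

The answer is 54.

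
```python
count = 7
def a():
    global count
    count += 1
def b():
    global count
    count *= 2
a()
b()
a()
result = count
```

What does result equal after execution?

Step 1: count = 7.
Step 2: a(): count = 7 + 1 = 8.
Step 3: b(): count = 8 * 2 = 16.
Step 4: a(): count = 16 + 1 = 17

The answer is 17.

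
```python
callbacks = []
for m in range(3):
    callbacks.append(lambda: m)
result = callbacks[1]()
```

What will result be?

Step 1: The loop creates 3 lambdas, all referencing the same variable m.
Step 2: After the loop, m = 2 (final value).
Step 3: callbacks[1]() looks up m at call time and finds 2. This is the late binding gotcha. result = 2

The answer is 2.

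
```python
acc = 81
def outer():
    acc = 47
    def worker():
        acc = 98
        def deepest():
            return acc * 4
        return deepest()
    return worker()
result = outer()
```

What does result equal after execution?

Step 1: deepest() looks up acc through LEGB: not local, finds acc = 98 in enclosing worker().
Step 2: Returns 98 * 4 = 392.
Step 3: result = 392

The answer is 392.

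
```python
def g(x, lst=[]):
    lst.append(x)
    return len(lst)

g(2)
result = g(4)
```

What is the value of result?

Step 1: Mutable default list persists between calls.
Step 2: First call: lst = [2], len = 1. Second call: lst = [2, 4], len = 2.
Step 3: result = 2

The answer is 2.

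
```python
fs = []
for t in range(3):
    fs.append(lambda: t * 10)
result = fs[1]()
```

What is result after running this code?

Step 1: All lambdas reference the same variable t (late binding).
Step 2: After the loop, t = 2. Every lambda returns t * 10.
Step 3: fs[1]() = 2 * 10 = 20

The answer is 20.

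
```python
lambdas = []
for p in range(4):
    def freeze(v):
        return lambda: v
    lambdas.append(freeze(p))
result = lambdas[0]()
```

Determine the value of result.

Step 1: freeze(p) creates a new scope capturing v = p at call time.
Step 2: lambdas[0] = freeze(0), so its lambda captures v = 0.
Step 3: result = 0 (closure factory fixes late binding)

The answer is 0.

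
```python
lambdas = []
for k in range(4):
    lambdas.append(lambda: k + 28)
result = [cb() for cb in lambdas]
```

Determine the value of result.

Step 1: All lambdas capture k by reference. After the loop, k = 3.
Step 2: Each call returns 3 + 28 = 31.
Step 3: result = [31, 31, 31, 31]

The answer is [31, 31, 31, 31].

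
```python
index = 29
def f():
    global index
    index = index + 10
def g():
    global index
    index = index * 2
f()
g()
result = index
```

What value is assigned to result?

Step 1: index = 29.
Step 2: f() adds 10: index = 29 + 10 = 39.
Step 3: g() doubles: index = 39 * 2 = 78.
Step 4: result = 78

The answer is 78.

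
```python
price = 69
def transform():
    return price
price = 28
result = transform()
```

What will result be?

Step 1: price is first set to 69, then reassigned to 28.
Step 2: transform() is called after the reassignment, so it looks up the current global price = 28.
Step 3: result = 28

The answer is 28.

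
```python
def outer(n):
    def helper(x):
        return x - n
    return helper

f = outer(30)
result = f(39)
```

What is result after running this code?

Step 1: outer(30) creates a closure capturing n = 30.
Step 2: f(39) computes 39 - 30 = 9.
Step 3: result = 9

The answer is 9.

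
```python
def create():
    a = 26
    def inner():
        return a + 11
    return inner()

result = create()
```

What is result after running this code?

Step 1: create() defines a = 26.
Step 2: inner() reads a = 26 from enclosing scope, returns 26 + 11 = 37.
Step 3: result = 37

The answer is 37.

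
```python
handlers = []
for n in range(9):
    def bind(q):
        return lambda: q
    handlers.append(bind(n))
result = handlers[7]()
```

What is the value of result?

Step 1: bind(n) creates a new scope capturing q = n at call time.
Step 2: handlers[7] = bind(7), so its lambda captures q = 7.
Step 3: result = 7 (closure factory fixes late binding)

The answer is 7.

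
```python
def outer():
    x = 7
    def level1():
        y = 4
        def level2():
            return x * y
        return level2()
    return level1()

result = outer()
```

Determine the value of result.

Step 1: x = 7 in outer. y = 4 in level1.
Step 2: level2() reads x = 7 and y = 4 from enclosing scopes.
Step 3: result = 7 * 4 = 28

The answer is 28.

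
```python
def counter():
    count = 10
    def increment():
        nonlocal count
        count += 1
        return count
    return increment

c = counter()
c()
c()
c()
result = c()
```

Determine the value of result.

Step 1: counter() creates closure with count = 10.
Step 2: Each c() call increments count via nonlocal. After 4 calls: 10 + 4 = 14.
Step 3: result = 14

The answer is 14.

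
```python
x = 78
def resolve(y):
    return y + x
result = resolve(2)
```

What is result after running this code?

Step 1: x = 78 is defined globally.
Step 2: resolve(2) uses parameter y = 2 and looks up x from global scope = 78.
Step 3: result = 2 + 78 = 80

The answer is 80.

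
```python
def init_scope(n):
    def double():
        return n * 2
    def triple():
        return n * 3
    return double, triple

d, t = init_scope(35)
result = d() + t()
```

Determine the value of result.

Step 1: Both closures capture the same n = 35.
Step 2: d() = 35 * 2 = 70, t() = 35 * 3 = 105.
Step 3: result = 70 + 105 = 175

The answer is 175.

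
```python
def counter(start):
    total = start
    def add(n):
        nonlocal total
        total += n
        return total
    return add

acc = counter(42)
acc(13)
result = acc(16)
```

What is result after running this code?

Step 1: counter(42) creates closure with total = 42.
Step 2: First acc(13): total = 42 + 13 = 55.
Step 3: Second acc(16): total = 55 + 16 = 71. result = 71

The answer is 71.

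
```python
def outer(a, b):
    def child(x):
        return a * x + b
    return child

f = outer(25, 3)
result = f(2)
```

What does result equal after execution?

Step 1: outer(25, 3) captures a = 25, b = 3.
Step 2: f(2) computes 25 * 2 + 3 = 53.
Step 3: result = 53

The answer is 53.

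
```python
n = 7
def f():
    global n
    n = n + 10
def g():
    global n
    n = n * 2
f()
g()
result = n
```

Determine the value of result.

Step 1: n = 7.
Step 2: f() adds 10: n = 7 + 10 = 17.
Step 3: g() doubles: n = 17 * 2 = 34.
Step 4: result = 34

The answer is 34.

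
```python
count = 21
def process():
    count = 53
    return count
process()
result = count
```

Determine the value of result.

Step 1: count = 21 globally.
Step 2: process() creates a LOCAL count = 53 (no global keyword!).
Step 3: The global count is unchanged. result = 21

The answer is 21.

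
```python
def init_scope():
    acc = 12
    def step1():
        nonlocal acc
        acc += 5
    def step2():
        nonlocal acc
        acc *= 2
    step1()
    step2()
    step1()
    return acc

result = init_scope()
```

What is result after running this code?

Step 1: acc = 12.
Step 2: step1(): acc = 12 + 5 = 17.
Step 3: step2(): acc = 17 * 2 = 34.
Step 4: step1(): acc = 34 + 5 = 39. result = 39

The answer is 39.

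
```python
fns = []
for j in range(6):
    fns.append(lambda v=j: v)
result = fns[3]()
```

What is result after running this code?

Step 1: Default argument v=j captures j's value at each iteration.
Step 2: fns[3] captured v = 3 when j was 3.
Step 3: result = 3

The answer is 3.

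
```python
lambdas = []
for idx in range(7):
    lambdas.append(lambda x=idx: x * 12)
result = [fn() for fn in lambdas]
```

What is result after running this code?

Step 1: Default arg x=idx captures idx at each iteration.
Step 2: lambdas[k] has x defaulting to k, returns k * 12.
Step 3: result = [0, 12, 24, 36, 48, 60, 72]

The answer is [0, 12, 24, 36, 48, 60, 72].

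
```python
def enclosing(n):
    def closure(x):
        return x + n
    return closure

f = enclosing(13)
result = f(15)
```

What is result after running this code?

Step 1: enclosing(13) creates a closure that captures n = 13.
Step 2: f(15) calls the closure with x = 15, returning 15 + 13 = 28.
Step 3: result = 28

The answer is 28.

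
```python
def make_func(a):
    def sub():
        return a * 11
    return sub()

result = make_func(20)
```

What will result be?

Step 1: make_func(20) binds parameter a = 20.
Step 2: sub() accesses a = 20 from enclosing scope.
Step 3: result = 20 * 11 = 220

The answer is 220.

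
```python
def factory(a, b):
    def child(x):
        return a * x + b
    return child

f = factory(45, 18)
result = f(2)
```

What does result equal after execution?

Step 1: factory(45, 18) captures a = 45, b = 18.
Step 2: f(2) computes 45 * 2 + 18 = 108.
Step 3: result = 108

The answer is 108.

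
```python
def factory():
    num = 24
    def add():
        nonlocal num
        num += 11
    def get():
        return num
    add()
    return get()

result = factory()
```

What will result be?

Step 1: num = 24. add() modifies it via nonlocal, get() reads it.
Step 2: add() makes num = 24 + 11 = 35.
Step 3: get() returns 35. result = 35

The answer is 35.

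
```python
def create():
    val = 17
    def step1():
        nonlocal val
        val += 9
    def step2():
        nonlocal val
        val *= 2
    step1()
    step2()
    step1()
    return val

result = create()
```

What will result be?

Step 1: val = 17.
Step 2: step1(): val = 17 + 9 = 26.
Step 3: step2(): val = 26 * 2 = 52.
Step 4: step1(): val = 52 + 9 = 61. result = 61

The answer is 61.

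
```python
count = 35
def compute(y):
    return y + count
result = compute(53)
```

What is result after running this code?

Step 1: count = 35 is defined globally.
Step 2: compute(53) uses parameter y = 53 and looks up count from global scope = 35.
Step 3: result = 53 + 35 = 88

The answer is 88.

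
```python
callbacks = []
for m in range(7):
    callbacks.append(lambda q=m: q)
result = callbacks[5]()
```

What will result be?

Step 1: Default argument q=m captures m's value at each iteration.
Step 2: callbacks[5] captured q = 5 when m was 5.
Step 3: result = 5

The answer is 5.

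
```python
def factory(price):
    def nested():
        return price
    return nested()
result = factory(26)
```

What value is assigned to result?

Step 1: factory(26) binds parameter price = 26.
Step 2: nested() looks up price in enclosing scope and finds the parameter price = 26.
Step 3: result = 26

The answer is 26.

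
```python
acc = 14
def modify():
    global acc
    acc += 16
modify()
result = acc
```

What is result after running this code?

Step 1: acc = 14 globally.
Step 2: modify() modifies global acc: acc += 16 = 30.
Step 3: result = 30

The answer is 30.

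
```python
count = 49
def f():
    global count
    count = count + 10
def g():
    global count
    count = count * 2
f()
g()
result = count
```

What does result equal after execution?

Step 1: count = 49.
Step 2: f() adds 10: count = 49 + 10 = 59.
Step 3: g() doubles: count = 59 * 2 = 118.
Step 4: result = 118

The answer is 118.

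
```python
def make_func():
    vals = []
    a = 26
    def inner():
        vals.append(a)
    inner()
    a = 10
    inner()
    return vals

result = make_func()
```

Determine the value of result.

Step 1: a = 26. inner() appends current a to vals.
Step 2: First inner(): appends 26. Then a = 10.
Step 3: Second inner(): appends 10 (closure sees updated a). result = [26, 10]

The answer is [26, 10].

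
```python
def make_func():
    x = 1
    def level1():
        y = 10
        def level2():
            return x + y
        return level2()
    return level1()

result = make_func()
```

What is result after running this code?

Step 1: x = 1 in make_func. y = 10 in level1.
Step 2: level2() reads x = 1 and y = 10 from enclosing scopes.
Step 3: result = 1 + 10 = 11

The answer is 11.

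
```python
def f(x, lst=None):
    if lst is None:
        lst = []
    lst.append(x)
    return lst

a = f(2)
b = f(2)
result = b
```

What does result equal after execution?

Step 1: None default with guard creates a NEW list each call.
Step 2: a = [2] (fresh list). b = [2] (another fresh list).
Step 3: result = [2] (this is the fix for mutable default)

The answer is [2].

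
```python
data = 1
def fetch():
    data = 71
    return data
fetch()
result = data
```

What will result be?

Step 1: data = 1 globally.
Step 2: fetch() creates a LOCAL data = 71 (no global keyword!).
Step 3: The global data is unchanged. result = 1

The answer is 1.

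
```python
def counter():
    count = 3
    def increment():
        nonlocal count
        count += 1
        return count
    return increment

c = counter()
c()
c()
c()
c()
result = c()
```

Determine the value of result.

Step 1: counter() creates closure with count = 3.
Step 2: Each c() call increments count via nonlocal. After 5 calls: 3 + 5 = 8.
Step 3: result = 8

The answer is 8.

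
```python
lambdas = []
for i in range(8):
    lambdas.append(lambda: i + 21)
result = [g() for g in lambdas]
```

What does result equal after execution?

Step 1: All lambdas capture i by reference. After the loop, i = 7.
Step 2: Each call returns 7 + 21 = 28.
Step 3: result = [28, 28, 28, 28, 28, 28, 28, 28]

The answer is [28, 28, 28, 28, 28, 28, 28, 28].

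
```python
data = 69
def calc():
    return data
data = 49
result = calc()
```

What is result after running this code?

Step 1: data is first set to 69, then reassigned to 49.
Step 2: calc() is called after the reassignment, so it looks up the current global data = 49.
Step 3: result = 49

The answer is 49.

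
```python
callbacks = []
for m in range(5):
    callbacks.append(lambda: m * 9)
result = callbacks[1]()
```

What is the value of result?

Step 1: All lambdas reference the same variable m (late binding).
Step 2: After the loop, m = 4. Every lambda returns m * 9.
Step 3: callbacks[1]() = 4 * 9 = 36

The answer is 36.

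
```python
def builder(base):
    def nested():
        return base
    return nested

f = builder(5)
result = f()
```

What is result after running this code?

Step 1: builder(5) creates closure capturing base = 5.
Step 2: f() returns the captured base = 5.
Step 3: result = 5

The answer is 5.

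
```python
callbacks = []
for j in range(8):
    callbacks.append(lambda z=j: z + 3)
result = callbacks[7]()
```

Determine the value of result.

Step 1: Default argument z=j captures j's value at definition time.
Step 2: callbacks[7] was defined when j = 7, so z defaults to 7.
Step 3: result = 7 + 3 = 10 (default arg fixes the late binding issue)

The answer is 10.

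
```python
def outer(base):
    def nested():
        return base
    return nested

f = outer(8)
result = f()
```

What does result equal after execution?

Step 1: outer(8) creates closure capturing base = 8.
Step 2: f() returns the captured base = 8.
Step 3: result = 8

The answer is 8.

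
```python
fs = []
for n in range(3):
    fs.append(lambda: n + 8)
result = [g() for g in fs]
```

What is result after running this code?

Step 1: All lambdas capture n by reference. After the loop, n = 2.
Step 2: Each call returns 2 + 8 = 10.
Step 3: result = [10, 10, 10]

The answer is [10, 10, 10].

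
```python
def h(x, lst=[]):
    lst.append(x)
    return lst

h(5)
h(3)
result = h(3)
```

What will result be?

Step 1: Mutable default argument gotcha! The list [] is created once.
Step 2: Each call appends to the SAME list: [5], [5, 3], [5, 3, 3].
Step 3: result = [5, 3, 3]

The answer is [5, 3, 3].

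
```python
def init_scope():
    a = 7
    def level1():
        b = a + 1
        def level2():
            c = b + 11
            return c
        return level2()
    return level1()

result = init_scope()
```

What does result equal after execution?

Step 1: a = 7. b = a + 1 = 8.
Step 2: c = b + 11 = 8 + 11 = 19.
Step 3: result = 19

The answer is 19.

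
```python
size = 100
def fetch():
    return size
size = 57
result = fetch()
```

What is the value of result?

Step 1: size is first set to 100, then reassigned to 57.
Step 2: fetch() is called after the reassignment, so it looks up the current global size = 57.
Step 3: result = 57

The answer is 57.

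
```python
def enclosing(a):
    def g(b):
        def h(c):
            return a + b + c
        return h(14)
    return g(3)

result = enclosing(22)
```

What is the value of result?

Step 1: a = 22, b = 3, c = 14 across three nested scopes.
Step 2: h() accesses all three via LEGB rule.
Step 3: result = 22 + 3 + 14 = 39

The answer is 39.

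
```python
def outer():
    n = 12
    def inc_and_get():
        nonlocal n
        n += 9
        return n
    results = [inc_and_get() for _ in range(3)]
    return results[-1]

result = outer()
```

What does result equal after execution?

Step 1: n = 12.
Step 2: Three calls to inc_and_get(), each adding 9.
Step 3: Last value = 12 + 9 * 3 = 39

The answer is 39.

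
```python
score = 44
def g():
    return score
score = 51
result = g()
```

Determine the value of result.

Step 1: score is first set to 44, then reassigned to 51.
Step 2: g() is called after the reassignment, so it looks up the current global score = 51.
Step 3: result = 51

The answer is 51.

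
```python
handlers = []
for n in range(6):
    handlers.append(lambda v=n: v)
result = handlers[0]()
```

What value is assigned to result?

Step 1: Default argument v=n captures n's value at each iteration.
Step 2: handlers[0] captured v = 0 when n was 0.
Step 3: result = 0

The answer is 0.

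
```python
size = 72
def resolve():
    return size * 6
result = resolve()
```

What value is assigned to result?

Step 1: size = 72 is defined globally.
Step 2: resolve() looks up size from global scope = 72, then computes 72 * 6 = 432.
Step 3: result = 432

The answer is 432.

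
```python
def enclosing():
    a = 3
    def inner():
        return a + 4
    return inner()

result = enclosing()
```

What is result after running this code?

Step 1: enclosing() defines a = 3.
Step 2: inner() reads a = 3 from enclosing scope, returns 3 + 4 = 7.
Step 3: result = 7

The answer is 7.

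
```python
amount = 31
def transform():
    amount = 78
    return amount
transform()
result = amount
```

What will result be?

Step 1: Global amount = 31.
Step 2: transform() creates local amount = 78 (shadow, not modification).
Step 3: After transform() returns, global amount is unchanged. result = 31

The answer is 31.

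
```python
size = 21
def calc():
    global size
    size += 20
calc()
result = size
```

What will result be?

Step 1: size = 21 globally.
Step 2: calc() modifies global size: size += 20 = 41.
Step 3: result = 41

The answer is 41.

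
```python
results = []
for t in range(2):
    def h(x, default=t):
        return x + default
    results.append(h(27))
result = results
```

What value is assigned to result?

Step 1: Default argument default=t is evaluated at function definition time.
Step 2: Each iteration creates h with default = current t value.
Step 3: h(27) returns 27 + default. results = [27, 28]

The answer is [27, 28].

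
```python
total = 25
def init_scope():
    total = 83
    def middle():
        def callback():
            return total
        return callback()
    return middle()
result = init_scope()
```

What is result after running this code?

Step 1: init_scope() defines total = 83. middle() and callback() have no local total.
Step 2: callback() checks local (none), enclosing middle() (none), enclosing init_scope() and finds total = 83.
Step 3: result = 83

The answer is 83.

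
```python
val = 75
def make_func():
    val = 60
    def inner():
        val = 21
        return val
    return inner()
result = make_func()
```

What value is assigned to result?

Step 1: Three scopes define val: global (75), make_func (60), inner (21).
Step 2: inner() has its own local val = 21, which shadows both enclosing and global.
Step 3: result = 21 (local wins in LEGB)

The answer is 21.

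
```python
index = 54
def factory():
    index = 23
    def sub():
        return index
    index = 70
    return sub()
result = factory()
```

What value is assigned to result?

Step 1: factory() sets index = 23, then later index = 70.
Step 2: sub() is called after index is reassigned to 70. Closures capture variables by reference, not by value.
Step 3: result = 70

The answer is 70.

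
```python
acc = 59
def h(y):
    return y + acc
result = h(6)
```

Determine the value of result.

Step 1: acc = 59 is defined globally.
Step 2: h(6) uses parameter y = 6 and looks up acc from global scope = 59.
Step 3: result = 6 + 59 = 65

The answer is 65.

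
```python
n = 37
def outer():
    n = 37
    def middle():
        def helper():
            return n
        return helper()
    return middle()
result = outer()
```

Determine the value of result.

Step 1: outer() defines n = 37. middle() and helper() have no local n.
Step 2: helper() checks local (none), enclosing middle() (none), enclosing outer() and finds n = 37.
Step 3: result = 37

The answer is 37.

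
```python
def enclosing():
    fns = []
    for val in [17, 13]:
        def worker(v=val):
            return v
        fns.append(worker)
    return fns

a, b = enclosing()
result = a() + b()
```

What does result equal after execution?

Step 1: Default argument v=val captures val at each iteration.
Step 2: a() returns 17 (captured at first iteration), b() returns 13 (captured at second).
Step 3: result = 17 + 13 = 30

The answer is 30.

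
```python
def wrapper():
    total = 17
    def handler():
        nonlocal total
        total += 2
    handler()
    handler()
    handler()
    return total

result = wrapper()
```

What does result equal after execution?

Step 1: total starts at 17.
Step 2: handler() is called 3 times, each adding 2.
Step 3: total = 17 + 2 * 3 = 23

The answer is 23.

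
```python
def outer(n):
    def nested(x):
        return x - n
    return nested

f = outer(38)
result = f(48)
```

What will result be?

Step 1: outer(38) creates a closure capturing n = 38.
Step 2: f(48) computes 48 - 38 = 10.
Step 3: result = 10

The answer is 10.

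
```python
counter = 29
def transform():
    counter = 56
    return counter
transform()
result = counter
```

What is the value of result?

Step 1: Global counter = 29.
Step 2: transform() creates local counter = 56 (shadow, not modification).
Step 3: After transform() returns, global counter is unchanged. result = 29

The answer is 29.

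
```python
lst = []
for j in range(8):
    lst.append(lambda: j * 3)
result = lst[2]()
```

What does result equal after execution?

Step 1: All lambdas reference the same variable j (late binding).
Step 2: After the loop, j = 7. Every lambda returns j * 3.
Step 3: lst[2]() = 7 * 3 = 21

The answer is 21.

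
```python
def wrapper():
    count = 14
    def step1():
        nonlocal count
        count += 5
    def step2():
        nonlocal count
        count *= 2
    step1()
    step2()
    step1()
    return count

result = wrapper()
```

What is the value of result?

Step 1: count = 14.
Step 2: step1(): count = 14 + 5 = 19.
Step 3: step2(): count = 19 * 2 = 38.
Step 4: step1(): count = 38 + 5 = 43. result = 43

The answer is 43.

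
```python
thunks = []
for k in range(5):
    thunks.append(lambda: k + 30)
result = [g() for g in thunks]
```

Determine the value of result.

Step 1: All lambdas capture k by reference. After the loop, k = 4.
Step 2: Each call returns 4 + 30 = 34.
Step 3: result = [34, 34, 34, 34, 34]

The answer is [34, 34, 34, 34, 34].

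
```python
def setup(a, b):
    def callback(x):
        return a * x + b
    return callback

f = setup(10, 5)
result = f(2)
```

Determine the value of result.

Step 1: setup(10, 5) captures a = 10, b = 5.
Step 2: f(2) computes 10 * 2 + 5 = 25.
Step 3: result = 25

The answer is 25.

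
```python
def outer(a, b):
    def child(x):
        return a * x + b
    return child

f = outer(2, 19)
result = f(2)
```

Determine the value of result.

Step 1: outer(2, 19) captures a = 2, b = 19.
Step 2: f(2) computes 2 * 2 + 19 = 23.
Step 3: result = 23

The answer is 23.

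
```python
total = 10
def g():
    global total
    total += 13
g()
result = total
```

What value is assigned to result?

Step 1: total = 10 globally.
Step 2: g() modifies global total: total += 13 = 23.
Step 3: result = 23

The answer is 23.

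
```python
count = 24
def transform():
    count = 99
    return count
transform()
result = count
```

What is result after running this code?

Step 1: Global count = 24.
Step 2: transform() creates local count = 99 (shadow, not modification).
Step 3: After transform() returns, global count is unchanged. result = 24

The answer is 24.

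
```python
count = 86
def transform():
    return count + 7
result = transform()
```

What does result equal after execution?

Step 1: count = 86 is defined globally.
Step 2: transform() looks up count from global scope = 86, then computes 86 + 7 = 93.
Step 3: result = 93

The answer is 93.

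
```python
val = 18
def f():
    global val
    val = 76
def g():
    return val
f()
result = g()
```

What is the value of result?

Step 1: val = 18.
Step 2: f() sets global val = 76.
Step 3: g() reads global val = 76. result = 76

The answer is 76.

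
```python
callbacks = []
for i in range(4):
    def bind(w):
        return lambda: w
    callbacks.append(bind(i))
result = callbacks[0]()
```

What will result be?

Step 1: bind(i) creates a new scope capturing w = i at call time.
Step 2: callbacks[0] = bind(0), so its lambda captures w = 0.
Step 3: result = 0 (closure factory fixes late binding)

The answer is 0.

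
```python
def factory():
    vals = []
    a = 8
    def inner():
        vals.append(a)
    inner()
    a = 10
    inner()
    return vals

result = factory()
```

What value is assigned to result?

Step 1: a = 8. inner() appends current a to vals.
Step 2: First inner(): appends 8. Then a = 10.
Step 3: Second inner(): appends 10 (closure sees updated a). result = [8, 10]

The answer is [8, 10].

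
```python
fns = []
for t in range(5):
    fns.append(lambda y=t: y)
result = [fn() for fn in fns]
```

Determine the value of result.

Step 1: Default arg y=t captures t at each iteration.
Step 2: Each lambda has its own default: 0, 1, ..., 4.
Step 3: result = [0, 1, 2, 3, 4]

The answer is [0, 1, 2, 3, 4].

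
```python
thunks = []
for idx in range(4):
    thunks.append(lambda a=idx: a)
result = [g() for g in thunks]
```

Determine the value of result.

Step 1: Default arg a=idx captures idx at each iteration.
Step 2: Each lambda has its own default: 0, 1, ..., 3.
Step 3: result = [0, 1, 2, 3]

The answer is [0, 1, 2, 3].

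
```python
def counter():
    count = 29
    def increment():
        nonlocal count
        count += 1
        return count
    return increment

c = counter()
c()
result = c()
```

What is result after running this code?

Step 1: counter() creates closure with count = 29.
Step 2: Each c() call increments count via nonlocal. After 2 calls: 29 + 2 = 31.
Step 3: result = 31

The answer is 31.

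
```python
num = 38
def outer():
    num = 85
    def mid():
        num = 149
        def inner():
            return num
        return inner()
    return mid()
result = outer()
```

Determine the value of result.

Step 1: Three levels of shadowing: global 38, outer 85, mid 149.
Step 2: inner() finds num = 149 in enclosing mid() scope.
Step 3: result = 149

The answer is 149.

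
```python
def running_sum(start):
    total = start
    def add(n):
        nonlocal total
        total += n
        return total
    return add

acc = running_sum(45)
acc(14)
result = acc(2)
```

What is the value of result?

Step 1: running_sum(45) creates closure with total = 45.
Step 2: First acc(14): total = 45 + 14 = 59.
Step 3: Second acc(2): total = 59 + 2 = 61. result = 61

The answer is 61.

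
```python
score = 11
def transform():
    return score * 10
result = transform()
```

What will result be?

Step 1: score = 11 is defined globally.
Step 2: transform() looks up score from global scope = 11, then computes 11 * 10 = 110.
Step 3: result = 110

The answer is 110.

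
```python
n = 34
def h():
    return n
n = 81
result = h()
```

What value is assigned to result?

Step 1: n is first set to 34, then reassigned to 81.
Step 2: h() is called after the reassignment, so it looks up the current global n = 81.
Step 3: result = 81

The answer is 81.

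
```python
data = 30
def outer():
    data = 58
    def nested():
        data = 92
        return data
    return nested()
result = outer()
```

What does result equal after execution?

Step 1: Three scopes define data: global (30), outer (58), nested (92).
Step 2: nested() has its own local data = 92, which shadows both enclosing and global.
Step 3: result = 92 (local wins in LEGB)

The answer is 92.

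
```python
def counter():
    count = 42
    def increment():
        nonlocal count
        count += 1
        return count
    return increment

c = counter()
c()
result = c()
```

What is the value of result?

Step 1: counter() creates closure with count = 42.
Step 2: Each c() call increments count via nonlocal. After 2 calls: 42 + 2 = 44.
Step 3: result = 44

The answer is 44.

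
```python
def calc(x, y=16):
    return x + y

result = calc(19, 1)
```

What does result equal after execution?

Step 1: calc(19, 1) overrides default y with 1.
Step 2: Returns 19 + 1 = 20.
Step 3: result = 20

The answer is 20.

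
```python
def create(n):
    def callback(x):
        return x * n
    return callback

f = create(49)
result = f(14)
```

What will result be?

Step 1: create(49) creates a closure capturing n = 49.
Step 2: f(14) computes 14 * 49 = 686.
Step 3: result = 686

The answer is 686.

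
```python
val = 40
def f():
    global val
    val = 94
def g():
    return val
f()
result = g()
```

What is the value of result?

Step 1: val = 40.
Step 2: f() sets global val = 94.
Step 3: g() reads global val = 94. result = 94

The answer is 94.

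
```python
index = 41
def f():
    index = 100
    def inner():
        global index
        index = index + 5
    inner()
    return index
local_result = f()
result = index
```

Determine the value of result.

Step 1: Global index = 41. f() creates local index = 100.
Step 2: inner() declares global index and adds 5: global index = 41 + 5 = 46.
Step 3: f() returns its local index = 100 (unaffected by inner).
Step 4: result = global index = 46

The answer is 46.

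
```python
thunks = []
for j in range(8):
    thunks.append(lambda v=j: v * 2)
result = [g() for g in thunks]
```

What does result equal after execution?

Step 1: Default arg v=j captures j at each iteration.
Step 2: thunks[k] has v defaulting to k, returns k * 2.
Step 3: result = [0, 2, 4, 6, 8, 10, 12, 14]

The answer is [0, 2, 4, 6, 8, 10, 12, 14].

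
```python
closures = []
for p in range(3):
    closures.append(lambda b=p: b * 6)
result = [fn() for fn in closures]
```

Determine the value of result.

Step 1: Default arg b=p captures p at each iteration.
Step 2: closures[k] has b defaulting to k, returns k * 6.
Step 3: result = [0, 6, 12]

The answer is [0, 6, 12].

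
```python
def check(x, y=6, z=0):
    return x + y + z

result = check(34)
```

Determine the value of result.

Step 1: check(34) uses defaults y = 6, z = 0.
Step 2: Returns 34 + 6 + 0 = 40.
Step 3: result = 40

The answer is 40.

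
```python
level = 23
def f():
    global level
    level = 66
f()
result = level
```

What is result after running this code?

Step 1: level = 23 globally.
Step 2: f() declares global level and sets it to 66.
Step 3: After f(), global level = 66. result = 66

The answer is 66.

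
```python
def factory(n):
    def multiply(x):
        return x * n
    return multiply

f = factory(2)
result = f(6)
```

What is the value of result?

Step 1: factory(2) returns multiply closure with n = 2.
Step 2: f(6) computes 6 * 2 = 12.
Step 3: result = 12

The answer is 12.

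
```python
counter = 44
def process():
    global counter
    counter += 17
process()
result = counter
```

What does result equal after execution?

Step 1: counter = 44 globally.
Step 2: process() modifies global counter: counter += 17 = 61.
Step 3: result = 61

The answer is 61.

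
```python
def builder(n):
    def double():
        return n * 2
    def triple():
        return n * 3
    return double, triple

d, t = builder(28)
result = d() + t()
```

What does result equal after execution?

Step 1: Both closures capture the same n = 28.
Step 2: d() = 28 * 2 = 56, t() = 28 * 3 = 84.
Step 3: result = 56 + 84 = 140

The answer is 140.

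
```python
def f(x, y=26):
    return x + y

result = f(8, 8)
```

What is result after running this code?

Step 1: f(8, 8) overrides default y with 8.
Step 2: Returns 8 + 8 = 16.
Step 3: result = 16

The answer is 16.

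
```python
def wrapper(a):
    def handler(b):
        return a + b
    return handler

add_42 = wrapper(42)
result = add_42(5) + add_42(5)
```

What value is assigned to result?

Step 1: add_42 captures a = 42.
Step 2: add_42(5) = 42 + 5 = 47, called twice.
Step 3: result = 47 + 47 = 94

The answer is 94.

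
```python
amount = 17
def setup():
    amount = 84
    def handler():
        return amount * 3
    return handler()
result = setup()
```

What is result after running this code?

Step 1: setup() shadows global amount with amount = 84.
Step 2: handler() finds amount = 84 in enclosing scope, computes 84 * 3 = 252.
Step 3: result = 252

The answer is 252.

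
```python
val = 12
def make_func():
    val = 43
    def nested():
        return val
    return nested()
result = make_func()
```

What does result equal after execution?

Step 1: val = 12 globally, but make_func() defines val = 43 locally.
Step 2: nested() looks up val. Not in local scope, so checks enclosing scope (make_func) and finds val = 43.
Step 3: result = 43

The answer is 43.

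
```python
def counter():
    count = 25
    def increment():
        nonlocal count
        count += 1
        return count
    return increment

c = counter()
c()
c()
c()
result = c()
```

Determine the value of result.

Step 1: counter() creates closure with count = 25.
Step 2: Each c() call increments count via nonlocal. After 4 calls: 25 + 4 = 29.
Step 3: result = 29

The answer is 29.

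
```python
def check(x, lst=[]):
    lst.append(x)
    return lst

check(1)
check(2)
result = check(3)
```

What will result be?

Step 1: Mutable default argument gotcha! The list [] is created once.
Step 2: Each call appends to the SAME list: [1], [1, 2], [1, 2, 3].
Step 3: result = [1, 2, 3]

The answer is [1, 2, 3].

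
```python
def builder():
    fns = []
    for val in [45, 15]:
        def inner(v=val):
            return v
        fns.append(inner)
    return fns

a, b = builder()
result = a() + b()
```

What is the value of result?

Step 1: Default argument v=val captures val at each iteration.
Step 2: a() returns 45 (captured at first iteration), b() returns 15 (captured at second).
Step 3: result = 45 + 15 = 60

The answer is 60.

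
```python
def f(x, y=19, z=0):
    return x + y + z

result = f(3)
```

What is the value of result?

Step 1: f(3) uses defaults y = 19, z = 0.
Step 2: Returns 3 + 19 + 0 = 22.
Step 3: result = 22

The answer is 22.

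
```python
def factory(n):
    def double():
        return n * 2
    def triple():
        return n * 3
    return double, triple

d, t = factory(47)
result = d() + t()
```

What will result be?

Step 1: Both closures capture the same n = 47.
Step 2: d() = 47 * 2 = 94, t() = 47 * 3 = 141.
Step 3: result = 94 + 141 = 235

The answer is 235.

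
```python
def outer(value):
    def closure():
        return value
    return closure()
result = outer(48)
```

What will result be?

Step 1: outer(48) binds parameter value = 48.
Step 2: closure() looks up value in enclosing scope and finds the parameter value = 48.
Step 3: result = 48

The answer is 48.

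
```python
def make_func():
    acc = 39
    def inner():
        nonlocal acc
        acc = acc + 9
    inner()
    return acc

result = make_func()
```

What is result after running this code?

Step 1: make_func() sets acc = 39.
Step 2: inner() uses nonlocal to modify acc in make_func's scope: acc = 39 + 9 = 48.
Step 3: make_func() returns the modified acc = 48

The answer is 48.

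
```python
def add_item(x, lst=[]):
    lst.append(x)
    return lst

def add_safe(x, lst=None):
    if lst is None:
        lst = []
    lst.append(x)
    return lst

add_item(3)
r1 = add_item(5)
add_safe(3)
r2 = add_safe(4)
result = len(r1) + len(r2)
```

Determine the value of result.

Step 1: add_item shares mutable default: after 2 calls, lst = [3, 5], len = 2.
Step 2: add_safe creates fresh list each time: r2 = [4], len = 1.
Step 3: result = 2 + 1 = 3

The answer is 3.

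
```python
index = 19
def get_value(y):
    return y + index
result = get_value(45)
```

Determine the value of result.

Step 1: index = 19 is defined globally.
Step 2: get_value(45) uses parameter y = 45 and looks up index from global scope = 19.
Step 3: result = 45 + 19 = 64

The answer is 64.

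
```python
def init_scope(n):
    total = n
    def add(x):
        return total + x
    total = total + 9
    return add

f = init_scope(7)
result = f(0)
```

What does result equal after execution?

Step 1: init_scope(7) sets total = 7, then total = 7 + 9 = 16.
Step 2: Closures capture by reference, so add sees total = 16.
Step 3: f(0) returns 16 + 0 = 16

The answer is 16.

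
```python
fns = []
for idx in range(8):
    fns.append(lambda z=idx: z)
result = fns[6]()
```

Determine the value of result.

Step 1: Default argument z=idx captures idx's value at each iteration.
Step 2: fns[6] captured z = 6 when idx was 6.
Step 3: result = 6

The answer is 6.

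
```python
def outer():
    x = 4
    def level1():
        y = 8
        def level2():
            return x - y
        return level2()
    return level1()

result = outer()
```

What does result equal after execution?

Step 1: x = 4 in outer. y = 8 in level1.
Step 2: level2() reads x = 4 and y = 8 from enclosing scopes.
Step 3: result = 4 - 8 = -4

The answer is -4.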